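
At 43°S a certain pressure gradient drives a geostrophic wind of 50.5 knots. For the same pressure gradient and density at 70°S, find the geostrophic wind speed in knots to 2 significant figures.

With the same pressure gradient and density, V_g ∝ 1/f ∝ 1/sin φ.
V₂ = V₁ · sin φ₁ / sin φ₂ = 50.5 × sin 43° / sin 70°
V₂ = 50.5 × 0.6820/0.9397 = 37 knots

37 knots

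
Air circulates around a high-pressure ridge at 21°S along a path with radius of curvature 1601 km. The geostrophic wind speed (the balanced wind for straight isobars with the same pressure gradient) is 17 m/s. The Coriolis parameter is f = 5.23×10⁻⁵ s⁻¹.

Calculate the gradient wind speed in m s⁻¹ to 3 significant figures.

23.7 m s⁻¹

Around a high, pressure-gradient force acts outward with centrifugal, so Coriolis balances both:
fV = (1/ρ)|∂P/∂n| + V²/R  →  V² − fR·V + fR·V_g = 0
With fR = 5.23×10⁻⁵ × 1601×10³ m = 83.7 m/s:
V = [fR − √((fR)² − 4 fR V_g)]/2 = [83.7 − √(83.7² − 4×83.7×17)]/2 = 23.7 m/s
Supergeostrophic (V > V_g = 17 m/s), as expected around a high.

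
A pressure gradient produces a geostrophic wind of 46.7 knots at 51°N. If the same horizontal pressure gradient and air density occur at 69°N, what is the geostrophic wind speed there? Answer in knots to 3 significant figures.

38.9 knots

With the same pressure gradient and density, V_g ∝ 1/f ∝ 1/sin φ.
V₂ = V₁ · sin φ₁ / sin φ₂ = 46.7 × sin 51° / sin 69°
V₂ = 46.7 × 0.7771/0.9336 = 38.9 knots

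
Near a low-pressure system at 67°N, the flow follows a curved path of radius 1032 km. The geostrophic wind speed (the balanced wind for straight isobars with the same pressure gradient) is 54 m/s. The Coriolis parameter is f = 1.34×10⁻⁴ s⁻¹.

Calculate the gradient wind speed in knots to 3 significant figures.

Around a low, centrifugal force acts outward with Coriolis, so pressure-gradient force balances both:
(1/ρ)|∂P/∂n| = fV + V²/R  →  V² + fR·V − fR·V_g = 0
With fR = 1.34×10⁻⁴ × 1032×10³ m = 138 m/s:
V = [−fR + √((fR)² + 4 fR V_g)]/2 = [−138 + √(138² + 4×138×54)]/2 = 41.5 m/s
Subgeostrophic (V < V_g = 54 m/s), as expected around a low.
Converting: 41.5 m/s × 1.944 = 80.7 knots

80.7 knots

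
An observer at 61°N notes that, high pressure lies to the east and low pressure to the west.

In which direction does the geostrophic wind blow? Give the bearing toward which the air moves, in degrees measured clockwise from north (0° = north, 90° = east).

The pressure-gradient force points toward the west (bearing 270°).
Geostrophic balance: in the Northern Hemisphere the Coriolis force deflects motion to the right, so the geostrophic wind blows 90° to the right of the pressure-gradient force (low pressure on the left).
Rotating 270° by 90° clockwise gives 000° — the wind blows toward the north.

000°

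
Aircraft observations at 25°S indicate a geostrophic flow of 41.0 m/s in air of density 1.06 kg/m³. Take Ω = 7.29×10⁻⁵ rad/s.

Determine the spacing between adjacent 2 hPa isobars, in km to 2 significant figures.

75 km

Coriolis parameter at 25°S:
f = 2Ω sin φ = 2 × 7.29×10⁻⁵ × sin 25° = 6.16×10⁻⁵ s⁻¹
Geostrophic balance rearranged: |∂P/∂n| = f ρ V_g
|∂P/∂n| = 6.16×10⁻⁵ × 1.06 × 41.0 = 2.68×10⁻³ Pa/m
Isobar spacing: Δn = ΔP/|∂P/∂n| = 200 Pa / 2.68×10⁻³ Pa/m = 74685 m ≈ 75 km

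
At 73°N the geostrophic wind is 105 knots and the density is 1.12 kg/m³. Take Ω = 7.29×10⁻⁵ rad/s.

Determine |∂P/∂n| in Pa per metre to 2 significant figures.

Coriolis parameter at 73°N:
f = 2Ω sin φ = 2 × 7.29×10⁻⁵ × sin 73° = 1.39×10⁻⁴ s⁻¹
Wind speed in SI: 105 knots = 54.0 m/s
Geostrophic balance rearranged: |∂P/∂n| = f ρ V_g
|∂P/∂n| = 1.39×10⁻⁴ × 1.12 × 54.0 = 8.44×10⁻³ Pa/m

8.4×10⁻³ Pa/m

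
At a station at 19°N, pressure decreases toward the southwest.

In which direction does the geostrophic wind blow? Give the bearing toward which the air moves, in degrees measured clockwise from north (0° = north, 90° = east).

315°

The pressure-gradient force points toward the southwest (bearing 225°).
Geostrophic balance: in the Northern Hemisphere the Coriolis force deflects motion to the right, so the geostrophic wind blows 90° to the right of the pressure-gradient force (low pressure on the left).
Rotating 225° by 90° clockwise gives 315° — the wind blows toward the northwest.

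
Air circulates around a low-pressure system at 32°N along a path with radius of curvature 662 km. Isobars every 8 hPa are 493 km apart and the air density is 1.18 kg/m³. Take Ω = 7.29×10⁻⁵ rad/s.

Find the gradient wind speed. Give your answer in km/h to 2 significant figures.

50 km/h

Coriolis parameter at 32°N:
f = 2Ω sin φ = 2 × 7.29×10⁻⁵ × sin 32° = 7.73×10⁻⁵ s⁻¹
Pressure gradient: |∂P/∂n| = 800 Pa / 493000 m = 1.62×10⁻³ Pa/m
Geostrophic speed: V_g = |∂P/∂n|/(fρ) = 1.62×10⁻³/(7.73×10⁻⁵ × 1.18) = 17.8 m/s
Around a low, centrifugal force acts outward with Coriolis, so pressure-gradient force balances both:
(1/ρ)|∂P/∂n| = fV + V²/R  →  V² + fR·V − fR·V_g = 0
With fR = 7.73×10⁻⁵ × 662×10³ m = 51.1 m/s:
V = [−fR + √((fR)² + 4 fR V_g)]/2 = [−51.1 + √(51.1² + 4×51.1×17.8)]/2 = 14 m/s
Subgeostrophic (V < V_g = 17.8 m/s), as expected around a low.
Converting: 14 m/s × 3.6 = 50 km/h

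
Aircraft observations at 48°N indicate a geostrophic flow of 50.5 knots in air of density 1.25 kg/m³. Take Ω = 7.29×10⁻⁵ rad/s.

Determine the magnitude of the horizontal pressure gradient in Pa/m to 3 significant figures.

Coriolis parameter at 48°N:
f = 2Ω sin φ = 2 × 7.29×10⁻⁵ × sin 48° = 1.08×10⁻⁴ s⁻¹
Wind speed in SI: 50.5 knots = 26.0 m/s
Geostrophic balance rearranged: |∂P/∂n| = f ρ V_g
|∂P/∂n| = 1.08×10⁻⁴ × 1.25 × 26.0 = 3.52×10⁻³ Pa/m

3.52×10⁻³ Pa/m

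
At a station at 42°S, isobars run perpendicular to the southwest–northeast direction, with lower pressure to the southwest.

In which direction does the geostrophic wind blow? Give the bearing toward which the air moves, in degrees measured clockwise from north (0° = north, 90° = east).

135°

The pressure-gradient force points toward the southwest (bearing 225°).
Geostrophic balance: in the Southern Hemisphere the Coriolis force deflects motion to the left, so the geostrophic wind blows 90° to the left of the pressure-gradient force (low pressure on the right).
Rotating 225° by 90° counterclockwise gives 135° — the wind blows toward the southeast.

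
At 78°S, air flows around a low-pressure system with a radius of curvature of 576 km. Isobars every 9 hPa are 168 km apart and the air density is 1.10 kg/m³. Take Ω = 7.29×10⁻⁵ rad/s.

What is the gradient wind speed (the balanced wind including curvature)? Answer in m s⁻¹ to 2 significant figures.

Coriolis parameter at 78°S:
f = 2Ω sin φ = 2 × 7.29×10⁻⁵ × sin 78° = 1.43×10⁻⁴ s⁻¹
Pressure gradient: |∂P/∂n| = 900 Pa / 168000 m = 5.36×10⁻³ Pa/m
Geostrophic speed: V_g = |∂P/∂n|/(fρ) = 5.36×10⁻³/(1.43×10⁻⁴ × 1.10) = 34.1 m/s
Around a low, centrifugal force acts outward with Coriolis, so pressure-gradient force balances both:
(1/ρ)|∂P/∂n| = fV + V²/R  →  V² + fR·V − fR·V_g = 0
With fR = 1.43×10⁻⁴ × 576×10³ m = 82.1 m/s:
V = [−fR + √((fR)² + 4 fR V_g)]/2 = [−82.1 + √(82.1² + 4×82.1×34.1)]/2 = 26 m/s
Subgeostrophic (V < V_g = 34.1 m/s), as expected around a low.

26 m s⁻¹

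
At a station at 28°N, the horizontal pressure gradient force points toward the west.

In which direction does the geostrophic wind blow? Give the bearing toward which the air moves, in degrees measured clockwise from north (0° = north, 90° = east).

000°

The pressure-gradient force points toward the west (bearing 270°).
Geostrophic balance: in the Northern Hemisphere the Coriolis force deflects motion to the right, so the geostrophic wind blows 90° to the right of the pressure-gradient force (low pressure on the left).
Rotating 270° by 90° clockwise gives 000° — the wind blows toward the north.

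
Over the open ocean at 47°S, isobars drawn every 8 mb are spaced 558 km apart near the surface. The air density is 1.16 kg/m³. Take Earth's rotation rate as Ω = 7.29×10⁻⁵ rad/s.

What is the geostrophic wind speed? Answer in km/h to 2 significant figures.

Coriolis parameter at 47°S:
f = 2Ω sin φ = 2 × 7.29×10⁻⁵ × sin 47° = 1.07×10⁻⁴ s⁻¹
Pressure gradient: |∂P/∂n| = 800 Pa / 558000 m = 1.43×10⁻³ Pa/m
Geostrophic balance (pressure-gradient force = Coriolis force):
V_g = (1/(fρ)) |∂P/∂n| = 1.43×10⁻³ / (1.07×10⁻⁴ × 1.16) = 11.6 m/s
Converting: 11.6 m/s × 3.6 = 42 km/h

42 km/h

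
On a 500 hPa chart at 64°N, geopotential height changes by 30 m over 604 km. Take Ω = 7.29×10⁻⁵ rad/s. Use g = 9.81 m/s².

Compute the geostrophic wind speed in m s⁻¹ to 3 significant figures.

3.72 m s⁻¹

Coriolis parameter at 64°N:
f = 2Ω sin φ = 2 × 7.29×10⁻⁵ × sin 64° = 1.31×10⁻⁴ s⁻¹
Height gradient: |∂Z/∂n| = 30 m / 604000 m = 4.97×10⁻⁵
On a pressure surface, geostrophic balance gives V_g = (g/f)|∂Z/∂n|:
V_g = 9.81 × 4.97×10⁻⁵ / 1.31×10⁻⁴ = 3.72 m/s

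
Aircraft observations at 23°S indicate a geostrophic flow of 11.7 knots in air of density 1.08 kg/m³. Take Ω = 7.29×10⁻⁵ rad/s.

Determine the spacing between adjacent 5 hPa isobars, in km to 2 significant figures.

1400 km

Coriolis parameter at 23°S:
f = 2Ω sin φ = 2 × 7.29×10⁻⁵ × sin 23° = 5.70×10⁻⁵ s⁻¹
Wind speed in SI: 11.7 knots = 6.02 m/s
Geostrophic balance rearranged: |∂P/∂n| = f ρ V_g
|∂P/∂n| = 5.70×10⁻⁵ × 1.08 × 6.02 = 3.70×10⁻⁴ Pa/m
Isobar spacing: Δn = ΔP/|∂P/∂n| = 500 Pa / 3.70×10⁻⁴ Pa/m = 1350165 m ≈ 1400 km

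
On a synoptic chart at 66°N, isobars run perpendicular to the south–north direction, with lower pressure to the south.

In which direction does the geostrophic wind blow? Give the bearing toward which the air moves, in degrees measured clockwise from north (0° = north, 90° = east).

270°

The pressure-gradient force points toward the south (bearing 180°).
Geostrophic balance: in the Northern Hemisphere the Coriolis force deflects motion to the right, so the geostrophic wind blows 90° to the right of the pressure-gradient force (low pressure on the left).
Rotating 180° by 90° clockwise gives 270° — the wind blows toward the west.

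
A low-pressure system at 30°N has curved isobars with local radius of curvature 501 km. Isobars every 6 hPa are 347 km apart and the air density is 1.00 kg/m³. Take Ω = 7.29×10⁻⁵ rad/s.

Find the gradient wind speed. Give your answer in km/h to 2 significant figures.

59 km/h

Coriolis parameter at 30°N:
f = 2Ω sin φ = 2 × 7.29×10⁻⁵ × sin 30° = 7.29×10⁻⁵ s⁻¹
Pressure gradient: |∂P/∂n| = 600 Pa / 347000 m = 1.73×10⁻³ Pa/m
Geostrophic speed: V_g = |∂P/∂n|/(fρ) = 1.73×10⁻³/(7.29×10⁻⁵ × 1.00) = 23.7 m/s
Around a low, centrifugal force acts outward with Coriolis, so pressure-gradient force balances both:
(1/ρ)|∂P/∂n| = fV + V²/R  →  V² + fR·V − fR·V_g = 0
With fR = 7.29×10⁻⁵ × 501×10³ m = 36.5 m/s:
V = [−fR + √((fR)² + 4 fR V_g)]/2 = [−36.5 + √(36.5² + 4×36.5×23.7)]/2 = 16.4 m/s
Subgeostrophic (V < V_g = 23.7 m/s), as expected around a low.
Converting: 16.4 m/s × 3.6 = 59 km/h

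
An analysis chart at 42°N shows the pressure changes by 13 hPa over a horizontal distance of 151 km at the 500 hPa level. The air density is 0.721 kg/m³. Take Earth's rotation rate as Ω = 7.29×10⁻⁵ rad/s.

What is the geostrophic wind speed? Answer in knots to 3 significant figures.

Coriolis parameter at 42°N:
f = 2Ω sin φ = 2 × 7.29×10⁻⁵ × sin 42° = 9.76×10⁻⁵ s⁻¹
Pressure gradient: |∂P/∂n| = 1300 Pa / 151000 m = 8.61×10⁻³ Pa/m
Geostrophic balance (pressure-gradient force = Coriolis force):
V_g = (1/(fρ)) |∂P/∂n| = 8.61×10⁻³ / (9.76×10⁻⁵ × 0.721) = 122 m/s
Converting: 122 m/s × 1.944 = 238 knots

238 knots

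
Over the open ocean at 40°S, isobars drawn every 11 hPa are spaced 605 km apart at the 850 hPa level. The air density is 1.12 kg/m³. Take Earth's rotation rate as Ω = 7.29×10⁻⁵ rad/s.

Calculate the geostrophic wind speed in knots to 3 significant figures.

Coriolis parameter at 40°S:
f = 2Ω sin φ = 2 × 7.29×10⁻⁵ × sin 40° = 9.37×10⁻⁵ s⁻¹
Pressure gradient: |∂P/∂n| = 1100 Pa / 605000 m = 1.82×10⁻³ Pa/m
Geostrophic balance (pressure-gradient force = Coriolis force):
V_g = (1/(fρ)) |∂P/∂n| = 1.82×10⁻³ / (9.37×10⁻⁵ × 1.12) = 17.3 m/s
Converting: 17.3 m/s × 1.944 = 33.7 knots

33.7 knots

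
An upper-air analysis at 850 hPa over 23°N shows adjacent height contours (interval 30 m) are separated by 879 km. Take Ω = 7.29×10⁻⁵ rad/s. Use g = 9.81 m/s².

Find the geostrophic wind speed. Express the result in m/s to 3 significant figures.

5.88 m/s

Coriolis parameter at 23°N:
f = 2Ω sin φ = 2 × 7.29×10⁻⁵ × sin 23° = 5.70×10⁻⁵ s⁻¹
Height gradient: |∂Z/∂n| = 30 m / 879000 m = 3.41×10⁻⁵
On a pressure surface, geostrophic balance gives V_g = (g/f)|∂Z/∂n|:
V_g = 9.81 × 3.41×10⁻⁵ / 5.70×10⁻⁵ = 5.88 m/s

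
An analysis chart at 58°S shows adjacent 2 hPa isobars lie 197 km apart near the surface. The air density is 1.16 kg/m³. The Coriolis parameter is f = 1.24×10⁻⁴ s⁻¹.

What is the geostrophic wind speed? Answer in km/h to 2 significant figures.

Pressure gradient: |∂P/∂n| = 200 Pa / 197000 m = 1.02×10⁻³ Pa/m
Geostrophic balance (pressure-gradient force = Coriolis force):
V_g = (1/(fρ)) |∂P/∂n| = 1.02×10⁻³ / (1.24×10⁻⁴ × 1.16) = 7.06 m/s
Converting: 7.06 m/s × 3.6 = 25 km/h

25 km/h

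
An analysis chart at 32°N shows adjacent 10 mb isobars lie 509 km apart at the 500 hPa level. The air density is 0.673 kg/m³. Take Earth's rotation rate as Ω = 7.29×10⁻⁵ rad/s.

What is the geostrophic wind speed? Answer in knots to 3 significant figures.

Coriolis parameter at 32°N:
f = 2Ω sin φ = 2 × 7.29×10⁻⁵ × sin 32° = 7.73×10⁻⁵ s⁻¹
Pressure gradient: |∂P/∂n| = 1000 Pa / 509000 m = 1.96×10⁻³ Pa/m
Geostrophic balance (pressure-gradient force = Coriolis force):
V_g = (1/(fρ)) |∂P/∂n| = 1.96×10⁻³ / (7.73×10⁻⁵ × 0.673) = 37.8 m/s
Converting: 37.8 m/s × 1.944 = 73.4 knots

73.4 knots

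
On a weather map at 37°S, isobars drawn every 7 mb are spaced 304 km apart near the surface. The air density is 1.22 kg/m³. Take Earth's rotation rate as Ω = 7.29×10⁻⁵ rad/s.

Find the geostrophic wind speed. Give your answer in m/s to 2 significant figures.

Coriolis parameter at 37°S:
f = 2Ω sin φ = 2 × 7.29×10⁻⁵ × sin 37° = 8.77×10⁻⁵ s⁻¹
Pressure gradient: |∂P/∂n| = 700 Pa / 304000 m = 2.30×10⁻³ Pa/m
Geostrophic balance (pressure-gradient force = Coriolis force):
V_g = (1/(fρ)) |∂P/∂n| = 2.30×10⁻³ / (8.77×10⁻⁵ × 1.22) = 21.5 m/s

22 m/s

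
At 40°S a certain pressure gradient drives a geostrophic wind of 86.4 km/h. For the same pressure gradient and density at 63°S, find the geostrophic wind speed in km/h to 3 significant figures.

62.3 km/h

With the same pressure gradient and density, V_g ∝ 1/f ∝ 1/sin φ.
V₂ = V₁ · sin φ₁ / sin φ₂ = 86.4 × sin 40° / sin 63°
V₂ = 86.4 × 0.6428/0.8910 = 62.3 km/h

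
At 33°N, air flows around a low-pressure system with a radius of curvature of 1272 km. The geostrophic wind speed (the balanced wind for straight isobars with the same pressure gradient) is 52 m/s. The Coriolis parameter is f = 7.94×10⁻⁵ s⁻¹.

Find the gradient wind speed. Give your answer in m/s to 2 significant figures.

Around a low, centrifugal force acts outward with Coriolis, so pressure-gradient force balances both:
(1/ρ)|∂P/∂n| = fV + V²/R  →  V² + fR·V − fR·V_g = 0
With fR = 7.94×10⁻⁵ × 1272×10³ m = 101 m/s:
V = [−fR + √((fR)² + 4 fR V_g)]/2 = [−101 + √(101² + 4×101×52)]/2 = 37.8 m/s
Subgeostrophic (V < V_g = 52 m/s), as expected around a low.

38 m/s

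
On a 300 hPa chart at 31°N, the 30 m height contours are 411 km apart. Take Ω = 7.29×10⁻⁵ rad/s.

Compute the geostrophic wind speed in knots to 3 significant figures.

Coriolis parameter at 31°N:
f = 2Ω sin φ = 2 × 7.29×10⁻⁵ × sin 31° = 7.51×10⁻⁵ s⁻¹
Height gradient: |∂Z/∂n| = 30 m / 411000 m = 7.30×10⁻⁵
On a pressure surface, geostrophic balance gives V_g = (g/f)|∂Z/∂n|:
V_g = 9.81 × 7.30×10⁻⁵ / 7.51×10⁻⁵ = 9.54 m/s
Converting: 9.54 m/s × 1.944 = 18.5 knots

18.5 knots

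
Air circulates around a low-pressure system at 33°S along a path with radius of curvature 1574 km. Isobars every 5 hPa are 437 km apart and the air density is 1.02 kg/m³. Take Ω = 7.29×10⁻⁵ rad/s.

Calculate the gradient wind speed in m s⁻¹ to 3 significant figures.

Coriolis parameter at 33°S:
f = 2Ω sin φ = 2 × 7.29×10⁻⁵ × sin 33° = 7.94×10⁻⁵ s⁻¹
Pressure gradient: |∂P/∂n| = 500 Pa / 437000 m = 1.14×10⁻³ Pa/m
Geostrophic speed: V_g = |∂P/∂n|/(fρ) = 1.14×10⁻³/(7.94×10⁻⁵ × 1.02) = 14.1 m/s
Around a low, centrifugal force acts outward with Coriolis, so pressure-gradient force balances both:
(1/ρ)|∂P/∂n| = fV + V²/R  →  V² + fR·V − fR·V_g = 0
With fR = 7.94×10⁻⁵ × 1574×10³ m = 125 m/s:
V = [−fR + √((fR)² + 4 fR V_g)]/2 = [−125 + √(125² + 4×125×14.1)]/2 = 12.8 m/s
Subgeostrophic (V < V_g = 14.1 m/s), as expected around a low.

12.8 m s⁻¹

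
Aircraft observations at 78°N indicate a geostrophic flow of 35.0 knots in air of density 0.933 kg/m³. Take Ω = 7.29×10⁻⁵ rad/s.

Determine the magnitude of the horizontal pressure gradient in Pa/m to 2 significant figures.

2.4×10⁻³ Pa/m

Coriolis parameter at 78°N:
f = 2Ω sin φ = 2 × 7.29×10⁻⁵ × sin 78° = 1.43×10⁻⁴ s⁻¹
Wind speed in SI: 35.0 knots = 18.0 m/s
Geostrophic balance rearranged: |∂P/∂n| = f ρ V_g
|∂P/∂n| = 1.43×10⁻⁴ × 0.933 × 18.0 = 2.40×10⁻³ Pa/m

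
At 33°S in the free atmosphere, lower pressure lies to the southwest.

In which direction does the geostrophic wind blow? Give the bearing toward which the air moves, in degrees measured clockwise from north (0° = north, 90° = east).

The pressure-gradient force points toward the southwest (bearing 225°).
Geostrophic balance: in the Southern Hemisphere the Coriolis force deflects motion to the left, so the geostrophic wind blows 90° to the left of the pressure-gradient force (low pressure on the right).
Rotating 225° by 90° counterclockwise gives 135° — the wind blows toward the southeast.

135°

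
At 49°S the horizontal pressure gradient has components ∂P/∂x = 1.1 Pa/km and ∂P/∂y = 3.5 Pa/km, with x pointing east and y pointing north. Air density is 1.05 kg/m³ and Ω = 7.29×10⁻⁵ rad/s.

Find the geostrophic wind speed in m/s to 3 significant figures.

Coriolis parameter at 49°S:
f = 2Ω sin φ = 2 × 7.29×10⁻⁵ × sin 49° = 1.10×10⁻⁴ s⁻¹
In the Southern Hemisphere f is negative: f = −1.10×10⁻⁴ s⁻¹.
Component geostrophic relations (x east, y north):
u_g = −(1/(fρ)) ∂P/∂y,  v_g = (1/(fρ)) ∂P/∂x
u_g = −(3.5×10⁻³)/(−1.10×10⁻⁴ × 1.05) = 30.3 m/s;  v_g = (1.1×10⁻³)/(−1.10×10⁻⁴ × 1.05) = −9.52 m/s
|V_g| = √(u_g² + v_g²) = 31.8 m/s

31.8 m/s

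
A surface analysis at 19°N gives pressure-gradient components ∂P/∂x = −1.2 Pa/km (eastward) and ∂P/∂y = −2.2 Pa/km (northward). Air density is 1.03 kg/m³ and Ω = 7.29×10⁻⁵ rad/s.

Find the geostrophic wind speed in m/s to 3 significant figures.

51.3 m/s

Coriolis parameter at 19°N:
f = 2Ω sin φ = 2 × 7.29×10⁻⁵ × sin 19° = 4.75×10⁻⁵ s⁻¹
Component geostrophic relations (x east, y north):
u_g = −(1/(fρ)) ∂P/∂y,  v_g = (1/(fρ)) ∂P/∂x
u_g = −(−2.2×10⁻³)/(4.75×10⁻⁵ × 1.03) = 45.0 m/s;  v_g = (−1.2×10⁻³)/(4.75×10⁻⁵ × 1.03) = −24.5 m/s
|V_g| = √(u_g² + v_g²) = 51.3 m/s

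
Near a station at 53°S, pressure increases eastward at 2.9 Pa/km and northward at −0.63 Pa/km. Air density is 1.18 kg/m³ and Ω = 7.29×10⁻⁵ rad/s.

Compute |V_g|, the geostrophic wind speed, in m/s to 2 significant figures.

22 m/s

Coriolis parameter at 53°S:
f = 2Ω sin φ = 2 × 7.29×10⁻⁵ × sin 53° = 1.16×10⁻⁴ s⁻¹
In the Southern Hemisphere f is negative: f = −1.16×10⁻⁴ s⁻¹.
Component geostrophic relations (x east, y north):
u_g = −(1/(fρ)) ∂P/∂y,  v_g = (1/(fρ)) ∂P/∂x
u_g = −(−0.63×10⁻³)/(−1.16×10⁻⁴ × 1.18) = −4.59 m/s;  v_g = (2.9×10⁻³)/(−1.16×10⁻⁴ × 1.18) = −21.1 m/s
|V_g| = √(u_g² + v_g²) = 21.6 m/s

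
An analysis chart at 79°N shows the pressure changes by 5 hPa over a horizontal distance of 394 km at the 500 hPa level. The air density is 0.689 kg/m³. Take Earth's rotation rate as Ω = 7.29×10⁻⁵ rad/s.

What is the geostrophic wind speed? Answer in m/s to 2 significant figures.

Coriolis parameter at 79°N:
f = 2Ω sin φ = 2 × 7.29×10⁻⁵ × sin 79° = 1.43×10⁻⁴ s⁻¹
Pressure gradient: |∂P/∂n| = 500 Pa / 394000 m = 1.27×10⁻³ Pa/m
Geostrophic balance (pressure-gradient force = Coriolis force):
V_g = (1/(fρ)) |∂P/∂n| = 1.27×10⁻³ / (1.43×10⁻⁴ × 0.689) = 12.9 m/s

13 m/s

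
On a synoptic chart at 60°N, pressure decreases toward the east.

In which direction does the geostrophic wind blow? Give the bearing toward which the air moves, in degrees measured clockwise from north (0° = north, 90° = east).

180°

The pressure-gradient force points toward the east (bearing 090°).
Geostrophic balance: in the Northern Hemisphere the Coriolis force deflects motion to the right, so the geostrophic wind blows 90° to the right of the pressure-gradient force (low pressure on the left).
Rotating 090° by 90° clockwise gives 180° — the wind blows toward the south.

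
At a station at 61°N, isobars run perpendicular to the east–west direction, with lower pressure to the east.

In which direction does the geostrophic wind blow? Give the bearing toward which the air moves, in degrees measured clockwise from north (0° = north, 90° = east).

180°

The pressure-gradient force points toward the east (bearing 090°).
Geostrophic balance: in the Northern Hemisphere the Coriolis force deflects motion to the right, so the geostrophic wind blows 90° to the right of the pressure-gradient force (low pressure on the left).
Rotating 090° by 90° clockwise gives 180° — the wind blows toward the south.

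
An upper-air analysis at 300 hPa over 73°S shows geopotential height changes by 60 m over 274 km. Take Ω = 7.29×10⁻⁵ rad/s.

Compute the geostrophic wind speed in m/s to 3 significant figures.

Coriolis parameter at 73°S:
f = 2Ω sin φ = 2 × 7.29×10⁻⁵ × sin 73° = 1.39×10⁻⁴ s⁻¹
Height gradient: |∂Z/∂n| = 60 m / 274000 m = 2.19×10⁻⁴
On a pressure surface, geostrophic balance gives V_g = (g/f)|∂Z/∂n|:
V_g = 9.81 × 2.19×10⁻⁴ / 1.39×10⁻⁴ = 15.4 m/s

15.4 m/s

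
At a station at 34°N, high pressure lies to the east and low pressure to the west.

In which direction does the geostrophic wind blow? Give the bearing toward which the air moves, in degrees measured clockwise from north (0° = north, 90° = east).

The pressure-gradient force points toward the west (bearing 270°).
Geostrophic balance: in the Northern Hemisphere the Coriolis force deflects motion to the right, so the geostrophic wind blows 90° to the right of the pressure-gradient force (low pressure on the left).
Rotating 270° by 90° clockwise gives 000° — the wind blows toward the north.

000°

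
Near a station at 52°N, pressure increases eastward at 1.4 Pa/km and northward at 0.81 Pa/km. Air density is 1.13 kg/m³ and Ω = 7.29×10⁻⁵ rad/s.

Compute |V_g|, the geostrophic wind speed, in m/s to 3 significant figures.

12.5 m/s

Coriolis parameter at 52°N:
f = 2Ω sin φ = 2 × 7.29×10⁻⁵ × sin 52° = 1.15×10⁻⁴ s⁻¹
Component geostrophic relations (x east, y north):
u_g = −(1/(fρ)) ∂P/∂y,  v_g = (1/(fρ)) ∂P/∂x
u_g = −(0.81×10⁻³)/(1.15×10⁻⁴ × 1.13) = −6.24 m/s;  v_g = (1.4×10⁻³)/(1.15×10⁻⁴ × 1.13) = 10.8 m/s
|V_g| = √(u_g² + v_g²) = 12.5 m/s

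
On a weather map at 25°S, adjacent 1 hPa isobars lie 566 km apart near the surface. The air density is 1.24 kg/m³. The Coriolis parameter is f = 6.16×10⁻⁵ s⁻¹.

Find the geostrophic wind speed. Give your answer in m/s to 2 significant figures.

2.3 m/s

Pressure gradient: |∂P/∂n| = 100 Pa / 566000 m = 1.77×10⁻⁴ Pa/m
Geostrophic balance (pressure-gradient force = Coriolis force):
V_g = (1/(fρ)) |∂P/∂n| = 1.77×10⁻⁴ / (6.16×10⁻⁵ × 1.24) = 2.31 m/s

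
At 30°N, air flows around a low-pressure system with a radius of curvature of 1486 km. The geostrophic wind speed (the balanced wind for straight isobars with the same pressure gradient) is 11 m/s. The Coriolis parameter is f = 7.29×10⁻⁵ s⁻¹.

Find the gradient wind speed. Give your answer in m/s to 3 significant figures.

Around a low, centrifugal force acts outward with Coriolis, so pressure-gradient force balances both:
(1/ρ)|∂P/∂n| = fV + V²/R  →  V² + fR·V − fR·V_g = 0
With fR = 7.29×10⁻⁵ × 1486×10³ m = 108 m/s:
V = [−fR + √((fR)² + 4 fR V_g)]/2 = [−108 + √(108² + 4×108×11)]/2 = 10.1 m/s
Subgeostrophic (V < V_g = 11 m/s), as expected around a low.

10.1 m/s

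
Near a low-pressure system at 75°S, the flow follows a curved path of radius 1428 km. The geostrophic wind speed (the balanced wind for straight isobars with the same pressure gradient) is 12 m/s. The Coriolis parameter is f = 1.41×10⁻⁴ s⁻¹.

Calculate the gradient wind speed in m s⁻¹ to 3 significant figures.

11.4 m s⁻¹

Around a low, centrifugal force acts outward with Coriolis, so pressure-gradient force balances both:
(1/ρ)|∂P/∂n| = fV + V²/R  →  V² + fR·V − fR·V_g = 0
With fR = 1.41×10⁻⁴ × 1428×10³ m = 201 m/s:
V = [−fR + √((fR)² + 4 fR V_g)]/2 = [−201 + √(201² + 4×201×12)]/2 = 11.4 m/s
Subgeostrophic (V < V_g = 12 m/s), as expected around a low.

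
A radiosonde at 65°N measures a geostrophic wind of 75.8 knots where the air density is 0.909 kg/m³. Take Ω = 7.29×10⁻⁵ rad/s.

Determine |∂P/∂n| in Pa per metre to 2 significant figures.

4.7×10⁻³ Pa/m

Coriolis parameter at 65°N:
f = 2Ω sin φ = 2 × 7.29×10⁻⁵ × sin 65° = 1.32×10⁻⁴ s⁻¹
Wind speed in SI: 75.8 knots = 39.0 m/s
Geostrophic balance rearranged: |∂P/∂n| = f ρ V_g
|∂P/∂n| = 1.32×10⁻⁴ × 0.909 × 39.0 = 4.68×10⁻³ Pa/m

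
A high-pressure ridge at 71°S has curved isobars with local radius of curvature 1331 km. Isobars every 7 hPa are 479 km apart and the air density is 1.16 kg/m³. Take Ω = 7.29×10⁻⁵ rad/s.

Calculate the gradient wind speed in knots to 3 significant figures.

18.7 knots

Coriolis parameter at 71°S:
f = 2Ω sin φ = 2 × 7.29×10⁻⁵ × sin 71° = 1.38×10⁻⁴ s⁻¹
Pressure gradient: |∂P/∂n| = 700 Pa / 479000 m = 1.46×10⁻³ Pa/m
Geostrophic speed: V_g = |∂P/∂n|/(fρ) = 1.46×10⁻³/(1.38×10⁻⁴ × 1.16) = 9.14 m/s
Around a high, pressure-gradient force acts outward with centrifugal, so Coriolis balances both:
fV = (1/ρ)|∂P/∂n| + V²/R  →  V² − fR·V + fR·V_g = 0
With fR = 1.38×10⁻⁴ × 1331×10³ m = 183 m/s:
V = [fR − √((fR)² − 4 fR V_g)]/2 = [183 − √(183² − 4×183×9.14)]/2 = 9.65 m/s
Supergeostrophic (V > V_g = 9.14 m/s), as expected around a high.
Converting: 9.65 m/s × 1.944 = 18.7 knots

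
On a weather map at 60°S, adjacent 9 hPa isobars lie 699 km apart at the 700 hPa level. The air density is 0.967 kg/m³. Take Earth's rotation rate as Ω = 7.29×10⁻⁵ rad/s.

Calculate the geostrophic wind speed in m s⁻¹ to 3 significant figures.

10.5 m s⁻¹

Coriolis parameter at 60°S:
f = 2Ω sin φ = 2 × 7.29×10⁻⁵ × sin 60° = 1.26×10⁻⁴ s⁻¹
Pressure gradient: |∂P/∂n| = 900 Pa / 699000 m = 1.29×10⁻³ Pa/m
Geostrophic balance (pressure-gradient force = Coriolis force):
V_g = (1/(fρ)) |∂P/∂n| = 1.29×10⁻³ / (1.26×10⁻⁴ × 0.967) = 10.5 m/s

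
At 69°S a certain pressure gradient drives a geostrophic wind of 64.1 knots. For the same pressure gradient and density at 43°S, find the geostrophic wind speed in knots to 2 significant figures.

With the same pressure gradient and density, V_g ∝ 1/f ∝ 1/sin φ.
V₂ = V₁ · sin φ₁ / sin φ₂ = 64.1 × sin 69° / sin 43°
V₂ = 64.1 × 0.9336/0.6820 = 88 knots

88 knots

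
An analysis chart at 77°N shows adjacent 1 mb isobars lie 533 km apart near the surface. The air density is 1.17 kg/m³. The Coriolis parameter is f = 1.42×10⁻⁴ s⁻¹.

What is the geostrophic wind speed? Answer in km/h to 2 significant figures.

4.1 km/h

Pressure gradient: |∂P/∂n| = 100 Pa / 533000 m = 1.88×10⁻⁴ Pa/m
Geostrophic balance (pressure-gradient force = Coriolis force):
V_g = (1/(fρ)) |∂P/∂n| = 1.88×10⁻⁴ / (1.42×10⁻⁴ × 1.17) = 1.13 m/s
Converting: 1.13 m/s × 3.6 = 4.1 km/h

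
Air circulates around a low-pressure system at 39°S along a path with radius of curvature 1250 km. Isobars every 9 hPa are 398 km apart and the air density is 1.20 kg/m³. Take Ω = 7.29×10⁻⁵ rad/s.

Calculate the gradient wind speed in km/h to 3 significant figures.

Coriolis parameter at 39°S:
f = 2Ω sin φ = 2 × 7.29×10⁻⁵ × sin 39° = 9.18×10⁻⁵ s⁻¹
Pressure gradient: |∂P/∂n| = 900 Pa / 398000 m = 2.26×10⁻³ Pa/m
Geostrophic speed: V_g = |∂P/∂n|/(fρ) = 2.26×10⁻³/(9.18×10⁻⁵ × 1.20) = 20.5 m/s
Around a low, centrifugal force acts outward with Coriolis, so pressure-gradient force balances both:
(1/ρ)|∂P/∂n| = fV + V²/R  →  V² + fR·V − fR·V_g = 0
With fR = 9.18×10⁻⁵ × 1250×10³ m = 115 m/s:
V = [−fR + √((fR)² + 4 fR V_g)]/2 = [−115 + √(115² + 4×115×20.5)]/2 = 17.8 m/s
Subgeostrophic (V < V_g = 20.5 m/s), as expected around a low.
Converting: 17.8 m/s × 3.6 = 64.0 km/h

64.0 km/h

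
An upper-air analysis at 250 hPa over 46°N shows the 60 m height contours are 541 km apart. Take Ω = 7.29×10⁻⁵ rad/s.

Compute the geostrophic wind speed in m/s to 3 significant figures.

10.4 m/s

Coriolis parameter at 46°N:
f = 2Ω sin φ = 2 × 7.29×10⁻⁵ × sin 46° = 1.05×10⁻⁴ s⁻¹
Height gradient: |∂Z/∂n| = 60 m / 541000 m = 1.11×10⁻⁴
On a pressure surface, geostrophic balance gives V_g = (g/f)|∂Z/∂n|:
V_g = 9.81 × 1.11×10⁻⁴ / 1.05×10⁻⁴ = 10.4 m/s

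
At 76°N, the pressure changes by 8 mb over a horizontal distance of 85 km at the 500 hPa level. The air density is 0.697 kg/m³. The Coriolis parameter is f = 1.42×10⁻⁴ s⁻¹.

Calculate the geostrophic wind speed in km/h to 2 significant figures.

340 km/h

Pressure gradient: |∂P/∂n| = 800 Pa / 85000 m = 9.41×10⁻³ Pa/m
Geostrophic balance (pressure-gradient force = Coriolis force):
V_g = (1/(fρ)) |∂P/∂n| = 9.41×10⁻³ / (1.42×10⁻⁴ × 0.697) = 95.1 m/s
Converting: 95.1 m/s × 3.6 = 340 km/h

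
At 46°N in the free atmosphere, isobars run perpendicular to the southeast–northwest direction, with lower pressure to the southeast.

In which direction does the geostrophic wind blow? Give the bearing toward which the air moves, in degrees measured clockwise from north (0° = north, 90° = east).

225°

The pressure-gradient force points toward the southeast (bearing 135°).
Geostrophic balance: in the Northern Hemisphere the Coriolis force deflects motion to the right, so the geostrophic wind blows 90° to the right of the pressure-gradient force (low pressure on the left).
Rotating 135° by 90° clockwise gives 225° — the wind blows toward the southwest.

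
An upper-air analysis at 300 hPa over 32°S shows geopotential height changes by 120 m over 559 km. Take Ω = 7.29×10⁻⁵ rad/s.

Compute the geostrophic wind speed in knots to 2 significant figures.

53 knots

Coriolis parameter at 32°S:
f = 2Ω sin φ = 2 × 7.29×10⁻⁵ × sin 32° = 7.73×10⁻⁵ s⁻¹
Height gradient: |∂Z/∂n| = 120 m / 559000 m = 2.15×10⁻⁴
On a pressure surface, geostrophic balance gives V_g = (g/f)|∂Z/∂n|:
V_g = 9.81 × 2.15×10⁻⁴ / 7.73×10⁻⁵ = 27.3 m/s
Converting: 27.3 m/s × 1.944 = 53 knots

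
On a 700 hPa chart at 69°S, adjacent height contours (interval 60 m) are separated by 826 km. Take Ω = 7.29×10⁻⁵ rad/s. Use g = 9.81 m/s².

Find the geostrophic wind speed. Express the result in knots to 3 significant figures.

Coriolis parameter at 69°S:
f = 2Ω sin φ = 2 × 7.29×10⁻⁵ × sin 69° = 1.36×10⁻⁴ s⁻¹
Height gradient: |∂Z/∂n| = 60 m / 826000 m = 7.26×10⁻⁵
On a pressure surface, geostrophic balance gives V_g = (g/f)|∂Z/∂n|:
V_g = 9.81 × 7.26×10⁻⁵ / 1.36×10⁻⁴ = 5.24 m/s
Converting: 5.24 m/s × 1.944 = 10.2 knots

10.2 knots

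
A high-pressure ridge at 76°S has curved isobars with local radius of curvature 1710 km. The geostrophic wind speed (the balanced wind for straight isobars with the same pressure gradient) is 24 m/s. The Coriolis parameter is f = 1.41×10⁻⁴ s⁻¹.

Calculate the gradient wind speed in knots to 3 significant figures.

Around a high, pressure-gradient force acts outward with centrifugal, so Coriolis balances both:
fV = (1/ρ)|∂P/∂n| + V²/R  →  V² − fR·V + fR·V_g = 0
With fR = 1.41×10⁻⁴ × 1710×10³ m = 241 m/s:
V = [fR − √((fR)² − 4 fR V_g)]/2 = [241 − √(241² − 4×241×24)]/2 = 27 m/s
Supergeostrophic (V > V_g = 24 m/s), as expected around a high.
Converting: 27 m/s × 1.944 = 52.5 knots

52.5 knots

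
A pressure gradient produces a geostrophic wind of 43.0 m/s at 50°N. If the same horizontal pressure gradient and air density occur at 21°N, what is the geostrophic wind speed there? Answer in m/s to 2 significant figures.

With the same pressure gradient and density, V_g ∝ 1/f ∝ 1/sin φ.
V₂ = V₁ · sin φ₁ / sin φ₂ = 43.0 × sin 50° / sin 21°
V₂ = 43.0 × 0.7660/0.3584 = 92 m/s

92 m/s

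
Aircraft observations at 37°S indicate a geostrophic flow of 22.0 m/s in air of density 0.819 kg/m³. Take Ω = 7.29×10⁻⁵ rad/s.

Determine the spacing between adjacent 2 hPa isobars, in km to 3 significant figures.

Coriolis parameter at 37°S:
f = 2Ω sin φ = 2 × 7.29×10⁻⁵ × sin 37° = 8.77×10⁻⁵ s⁻¹
Geostrophic balance rearranged: |∂P/∂n| = f ρ V_g
|∂P/∂n| = 8.77×10⁻⁵ × 0.819 × 22.0 = 1.58×10⁻³ Pa/m
Isobar spacing: Δn = ΔP/|∂P/∂n| = 200 Pa / 1.58×10⁻³ Pa/m = 126504 m ≈ 127 km

127 km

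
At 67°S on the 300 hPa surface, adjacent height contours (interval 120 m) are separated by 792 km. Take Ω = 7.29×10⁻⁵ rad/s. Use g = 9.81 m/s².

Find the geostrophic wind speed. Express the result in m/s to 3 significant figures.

Coriolis parameter at 67°S:
f = 2Ω sin φ = 2 × 7.29×10⁻⁵ × sin 67° = 1.34×10⁻⁴ s⁻¹
Height gradient: |∂Z/∂n| = 120 m / 792000 m = 1.52×10⁻⁴
On a pressure surface, geostrophic balance gives V_g = (g/f)|∂Z/∂n|:
V_g = 9.81 × 1.52×10⁻⁴ / 1.34×10⁻⁴ = 11.1 m/s

11.1 m/s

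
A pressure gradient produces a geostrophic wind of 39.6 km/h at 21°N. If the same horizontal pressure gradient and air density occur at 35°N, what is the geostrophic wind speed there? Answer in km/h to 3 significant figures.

With the same pressure gradient and density, V_g ∝ 1/f ∝ 1/sin φ.
V₂ = V₁ · sin φ₁ / sin φ₂ = 39.6 × sin 21° / sin 35°
V₂ = 39.6 × 0.3584/0.5736 = 24.7 km/h

24.7 km/h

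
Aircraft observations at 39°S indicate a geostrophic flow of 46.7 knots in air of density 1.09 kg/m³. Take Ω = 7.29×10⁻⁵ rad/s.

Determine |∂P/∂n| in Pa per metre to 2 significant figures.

2.4×10⁻³ Pa/m

Coriolis parameter at 39°S:
f = 2Ω sin φ = 2 × 7.29×10⁻⁵ × sin 39° = 9.18×10⁻⁵ s⁻¹
Wind speed in SI: 46.7 knots = 24.0 m/s
Geostrophic balance rearranged: |∂P/∂n| = f ρ V_g
|∂P/∂n| = 9.18×10⁻⁵ × 1.09 × 24.0 = 2.40×10⁻³ Pa/m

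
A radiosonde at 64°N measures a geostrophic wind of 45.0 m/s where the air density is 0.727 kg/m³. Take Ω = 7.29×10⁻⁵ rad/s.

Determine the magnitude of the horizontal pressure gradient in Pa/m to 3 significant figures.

4.29×10⁻³ Pa/m

Coriolis parameter at 64°N:
f = 2Ω sin φ = 2 × 7.29×10⁻⁵ × sin 64° = 1.31×10⁻⁴ s⁻¹
Geostrophic balance rearranged: |∂P/∂n| = f ρ V_g
|∂P/∂n| = 1.31×10⁻⁴ × 0.727 × 45.0 = 4.29×10⁻³ Pa/m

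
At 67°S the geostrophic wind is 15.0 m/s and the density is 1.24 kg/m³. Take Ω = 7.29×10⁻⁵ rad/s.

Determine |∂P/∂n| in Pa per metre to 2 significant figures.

Coriolis parameter at 67°S:
f = 2Ω sin φ = 2 × 7.29×10⁻⁵ × sin 67° = 1.34×10⁻⁴ s⁻¹
Geostrophic balance rearranged: |∂P/∂n| = f ρ V_g
|∂P/∂n| = 1.34×10⁻⁴ × 1.24 × 15.0 = 2.50×10⁻³ Pa/m

2.5×10⁻³ Pa/m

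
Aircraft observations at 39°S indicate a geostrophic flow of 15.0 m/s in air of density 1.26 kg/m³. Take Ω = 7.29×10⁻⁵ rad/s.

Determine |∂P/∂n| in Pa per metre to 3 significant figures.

Coriolis parameter at 39°S:
f = 2Ω sin φ = 2 × 7.29×10⁻⁵ × sin 39° = 9.18×10⁻⁵ s⁻¹
Geostrophic balance rearranged: |∂P/∂n| = f ρ V_g
|∂P/∂n| = 9.18×10⁻⁵ × 1.26 × 15.0 = 1.73×10⁻³ Pa/m

1.73×10⁻³ Pa/m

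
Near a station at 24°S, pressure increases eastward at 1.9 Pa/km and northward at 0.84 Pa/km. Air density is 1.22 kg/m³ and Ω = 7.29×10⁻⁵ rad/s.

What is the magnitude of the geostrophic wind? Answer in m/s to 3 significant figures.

28.7 m/s

Coriolis parameter at 24°S:
f = 2Ω sin φ = 2 × 7.29×10⁻⁵ × sin 24° = 5.93×10⁻⁵ s⁻¹
In the Southern Hemisphere f is negative: f = −5.93×10⁻⁵ s⁻¹.
Component geostrophic relations (x east, y north):
u_g = −(1/(fρ)) ∂P/∂y,  v_g = (1/(fρ)) ∂P/∂x
u_g = −(0.84×10⁻³)/(−5.93×10⁻⁵ × 1.22) = 11.6 m/s;  v_g = (1.9×10⁻³)/(−5.93×10⁻⁵ × 1.22) = −26.3 m/s
|V_g| = √(u_g² + v_g²) = 28.7 m/s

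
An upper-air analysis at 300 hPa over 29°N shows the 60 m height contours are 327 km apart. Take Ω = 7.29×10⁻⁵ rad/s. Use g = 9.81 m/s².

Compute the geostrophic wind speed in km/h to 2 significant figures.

Coriolis parameter at 29°N:
f = 2Ω sin φ = 2 × 7.29×10⁻⁵ × sin 29° = 7.07×10⁻⁵ s⁻¹
Height gradient: |∂Z/∂n| = 60 m / 327000 m = 1.83×10⁻⁴
On a pressure surface, geostrophic balance gives V_g = (g/f)|∂Z/∂n|:
V_g = 9.81 × 1.83×10⁻⁴ / 7.07×10⁻⁵ = 25.5 m/s
Converting: 25.5 m/s × 3.6 = 92 km/h

92 km/h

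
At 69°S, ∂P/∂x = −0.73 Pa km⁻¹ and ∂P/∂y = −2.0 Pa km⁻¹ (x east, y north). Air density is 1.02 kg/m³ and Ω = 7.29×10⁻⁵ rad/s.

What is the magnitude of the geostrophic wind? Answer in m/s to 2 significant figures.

15 m/s

Coriolis parameter at 69°S:
f = 2Ω sin φ = 2 × 7.29×10⁻⁵ × sin 69° = 1.36×10⁻⁴ s⁻¹
In the Southern Hemisphere f is negative: f = −1.36×10⁻⁴ s⁻¹.
Component geostrophic relations (x east, y north):
u_g = −(1/(fρ)) ∂P/∂y,  v_g = (1/(fρ)) ∂P/∂x
u_g = −(−2.0×10⁻³)/(−1.36×10⁻⁴ × 1.02) = −14.4 m/s;  v_g = (−0.73×10⁻³)/(−1.36×10⁻⁴ × 1.02) = 5.26 m/s
|V_g| = √(u_g² + v_g²) = 15.3 m/s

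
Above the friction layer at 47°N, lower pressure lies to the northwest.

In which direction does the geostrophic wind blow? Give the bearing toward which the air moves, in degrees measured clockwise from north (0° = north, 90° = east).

The pressure-gradient force points toward the northwest (bearing 315°).
Geostrophic balance: in the Northern Hemisphere the Coriolis force deflects motion to the right, so the geostrophic wind blows 90° to the right of the pressure-gradient force (low pressure on the left).
Rotating 315° by 90° clockwise gives 045° — the wind blows toward the northeast.

045°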